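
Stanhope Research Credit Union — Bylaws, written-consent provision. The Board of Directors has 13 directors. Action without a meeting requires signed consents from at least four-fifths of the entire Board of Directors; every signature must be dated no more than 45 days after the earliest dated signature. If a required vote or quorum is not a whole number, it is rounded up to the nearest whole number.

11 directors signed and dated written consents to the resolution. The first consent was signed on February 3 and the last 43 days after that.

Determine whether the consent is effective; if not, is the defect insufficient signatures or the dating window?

Effective — both the signature and dating-window requirements are satisfied.

Signatures required: at least four-fifths of 13 — 4/5 of 13 = 10.40, rounded up to 11, so 11 needed; 11 signed. Sufficient.
Dating window: the latest signature is 43 days after the earliest; the limit is 45 days. Within the window.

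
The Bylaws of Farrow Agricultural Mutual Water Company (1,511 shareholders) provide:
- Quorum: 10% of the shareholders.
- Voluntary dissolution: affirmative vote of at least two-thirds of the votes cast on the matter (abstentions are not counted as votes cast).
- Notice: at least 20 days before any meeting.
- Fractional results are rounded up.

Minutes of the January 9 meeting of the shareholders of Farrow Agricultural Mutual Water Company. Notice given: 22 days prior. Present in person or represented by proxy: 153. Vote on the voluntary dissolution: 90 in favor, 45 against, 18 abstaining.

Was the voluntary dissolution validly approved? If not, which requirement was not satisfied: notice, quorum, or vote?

Valid — all requirements satisfied.

Notice: 22 days given; 20 required. Satisfied.
Quorum: 10% of 1,511 = 151.10, rounded up to 152; 153 present. Satisfied.
Vote: requires two-thirds of the votes cast (153 − 18 abstaining = 135); 2/3 of 135 = 90, so 90 needed; 90 in favor. Satisfied.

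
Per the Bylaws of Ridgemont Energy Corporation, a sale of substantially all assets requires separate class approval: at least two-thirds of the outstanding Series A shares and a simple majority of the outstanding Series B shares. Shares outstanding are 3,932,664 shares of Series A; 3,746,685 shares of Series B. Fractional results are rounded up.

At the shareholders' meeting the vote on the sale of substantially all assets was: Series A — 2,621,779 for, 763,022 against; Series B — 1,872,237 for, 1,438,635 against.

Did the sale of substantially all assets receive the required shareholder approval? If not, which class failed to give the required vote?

Series A: 2/3 of 3932664 = 2621776; 2,621,776 required, 2,621,779 in favor — approved.
Series B: a majority of 3746685 is 1873343; 1,873,343 required, 1,872,237 in favor — not approved.

Not approved — the Series B shares did not give the required vote.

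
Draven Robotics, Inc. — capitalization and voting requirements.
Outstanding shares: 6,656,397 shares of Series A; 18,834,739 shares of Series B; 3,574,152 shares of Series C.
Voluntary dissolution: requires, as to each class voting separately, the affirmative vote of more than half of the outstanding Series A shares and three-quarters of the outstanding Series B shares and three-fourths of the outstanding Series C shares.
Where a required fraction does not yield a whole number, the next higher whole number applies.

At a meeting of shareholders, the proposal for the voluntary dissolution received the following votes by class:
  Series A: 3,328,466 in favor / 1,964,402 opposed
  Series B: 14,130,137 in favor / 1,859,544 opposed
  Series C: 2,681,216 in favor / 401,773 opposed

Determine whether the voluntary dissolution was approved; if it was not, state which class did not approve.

Series A: a majority of 6656397 is 3328199; 3,328,199 required, 3,328,466 in favor — approved.
Series B: 3/4 of 18834739 = 14126054.25, rounded up to 14126055; 14,126,055 required, 14,130,137 in favor — approved.
Series C: 3/4 of 3574152 = 2680614; 2,680,614 required, 2,681,216 in favor — approved.

Approved — every class gave the required vote.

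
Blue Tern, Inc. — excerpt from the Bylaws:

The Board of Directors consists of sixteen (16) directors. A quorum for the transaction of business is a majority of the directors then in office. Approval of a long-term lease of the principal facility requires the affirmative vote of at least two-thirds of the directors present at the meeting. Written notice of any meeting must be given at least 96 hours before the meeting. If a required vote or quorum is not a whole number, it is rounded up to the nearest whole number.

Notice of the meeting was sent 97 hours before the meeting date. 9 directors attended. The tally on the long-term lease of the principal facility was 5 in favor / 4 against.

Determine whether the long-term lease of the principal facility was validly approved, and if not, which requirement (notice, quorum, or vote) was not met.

Invalid — vote requirement not satisfied.

Notice: 97 hours given; 96 required (97 ≥ 96). Satisfied.
Quorum: 9 present; quorum is 9. Satisfied.
Vote: the long-term lease of the principal facility requires two-thirds of the directors present (9). 2/3 of 9 = 6, so 6 affirmative votes are needed; 5 voted in favor. Not satisfied.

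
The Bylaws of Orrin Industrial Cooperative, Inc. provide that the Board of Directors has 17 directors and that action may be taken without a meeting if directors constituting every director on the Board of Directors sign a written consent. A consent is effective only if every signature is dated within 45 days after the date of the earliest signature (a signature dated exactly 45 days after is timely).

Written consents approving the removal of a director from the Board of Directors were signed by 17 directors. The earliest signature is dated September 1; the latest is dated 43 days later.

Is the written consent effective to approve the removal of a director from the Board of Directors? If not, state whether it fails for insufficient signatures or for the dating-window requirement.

Signatures required: the unanimous vote of 17 — unanimous means all 17, so 17 needed; 17 signed. Sufficient.
Dating window: the latest signature is 43 days after the earliest; the limit is 45 days. Within the window.

Effective — both the signature and dating-window requirements are satisfied.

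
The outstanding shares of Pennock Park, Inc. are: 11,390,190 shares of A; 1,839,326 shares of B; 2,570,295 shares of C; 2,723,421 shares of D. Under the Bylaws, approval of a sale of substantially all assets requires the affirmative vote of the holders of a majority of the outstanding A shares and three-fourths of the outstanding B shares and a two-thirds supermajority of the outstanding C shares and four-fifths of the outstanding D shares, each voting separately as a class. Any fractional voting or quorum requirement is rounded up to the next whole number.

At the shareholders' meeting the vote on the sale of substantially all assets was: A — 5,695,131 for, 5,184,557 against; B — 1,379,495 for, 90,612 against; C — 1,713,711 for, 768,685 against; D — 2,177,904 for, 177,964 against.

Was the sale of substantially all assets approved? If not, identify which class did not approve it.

Not approved — the D shares did not give the required vote.

A: a majority of 11390190 is 5695096; 5,695,096 required, 5,695,131 in favor — approved.
B: 3/4 of 1839326 = 1379494.50, rounded up to 1379495; 1,379,495 required, 1,379,495 in favor — approved.
C: 2/3 of 2570295 = 1713530; 1,713,530 required, 1,713,711 in favor — approved.
D: 4/5 of 2723421 = 2178736.80, rounded up to 2178737; 2,178,737 required, 2,177,904 in favor — not approved.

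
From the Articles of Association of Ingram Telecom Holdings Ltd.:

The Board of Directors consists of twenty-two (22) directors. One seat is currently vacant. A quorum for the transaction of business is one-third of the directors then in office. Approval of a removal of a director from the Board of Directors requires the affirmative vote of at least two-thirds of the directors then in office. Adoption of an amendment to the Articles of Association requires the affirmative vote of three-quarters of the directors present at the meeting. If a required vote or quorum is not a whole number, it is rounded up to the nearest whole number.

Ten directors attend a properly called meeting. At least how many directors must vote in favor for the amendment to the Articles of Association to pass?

The amendment to the Articles of Association requires three-fourths of the directors present (10).
3/4 of 10 = 7.50, rounded up to 8.

8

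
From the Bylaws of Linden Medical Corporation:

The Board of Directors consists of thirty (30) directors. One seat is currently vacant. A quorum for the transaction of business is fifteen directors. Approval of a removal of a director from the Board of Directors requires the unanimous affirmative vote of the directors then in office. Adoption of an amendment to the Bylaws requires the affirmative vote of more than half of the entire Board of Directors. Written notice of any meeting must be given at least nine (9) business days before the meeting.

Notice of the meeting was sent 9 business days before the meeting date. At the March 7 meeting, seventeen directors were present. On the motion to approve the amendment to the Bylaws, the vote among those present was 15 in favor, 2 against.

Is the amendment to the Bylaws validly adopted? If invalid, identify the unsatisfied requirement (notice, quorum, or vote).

Invalid — vote requirement not satisfied.

Notice: 9 business days given; 9 required (9 ≥ 9). Satisfied.
Quorum: 17 present; quorum is 15. Satisfied.
Vote: the amendment to the Bylaws requires a majority of the entire Board of Directors (30). A majority of 30 is 16, so 16 affirmative votes are needed; 15 voted in favor. Not satisfied.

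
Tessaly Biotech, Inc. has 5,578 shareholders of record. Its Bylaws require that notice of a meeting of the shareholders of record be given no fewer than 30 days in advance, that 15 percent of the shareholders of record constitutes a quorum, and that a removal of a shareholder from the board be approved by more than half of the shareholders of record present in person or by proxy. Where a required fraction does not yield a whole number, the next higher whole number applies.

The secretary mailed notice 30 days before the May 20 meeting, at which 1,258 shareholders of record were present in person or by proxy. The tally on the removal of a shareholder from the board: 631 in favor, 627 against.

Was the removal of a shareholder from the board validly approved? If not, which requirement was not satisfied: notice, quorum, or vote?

Valid — all requirements satisfied.

Notice: 30 days given; 30 required. Satisfied.
Quorum: 15% of 5,578 = 836.70, rounded up to 837; 1,258 present. Satisfied.
Vote: requires a majority of those present (1,258); a majority of 1258 is 630, so 630 needed; 631 in favor. Satisfied.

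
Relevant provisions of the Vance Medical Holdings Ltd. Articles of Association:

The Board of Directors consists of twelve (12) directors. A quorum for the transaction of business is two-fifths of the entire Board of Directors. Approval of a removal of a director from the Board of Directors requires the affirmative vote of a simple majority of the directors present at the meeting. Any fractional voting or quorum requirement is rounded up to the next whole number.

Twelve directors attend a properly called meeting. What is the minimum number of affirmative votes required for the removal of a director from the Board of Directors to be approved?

7

The removal of a director from the Board of Directors requires a majority of the directors present (12).
A majority of 12 is 7.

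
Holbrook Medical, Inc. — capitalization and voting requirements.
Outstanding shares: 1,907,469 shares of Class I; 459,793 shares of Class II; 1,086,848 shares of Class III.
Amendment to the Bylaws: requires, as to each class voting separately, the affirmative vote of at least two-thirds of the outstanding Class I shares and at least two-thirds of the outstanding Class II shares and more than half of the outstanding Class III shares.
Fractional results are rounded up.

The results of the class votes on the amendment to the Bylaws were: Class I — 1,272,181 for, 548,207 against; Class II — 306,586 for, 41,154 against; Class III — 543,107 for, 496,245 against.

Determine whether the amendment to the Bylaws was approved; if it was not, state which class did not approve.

Class I: 2/3 of 1907469 = 1271646; 1,271,646 required, 1,272,181 in favor — approved.
Class II: 2/3 of 459793 = 306528.67, rounded up to 306529; 306,529 required, 306,586 in favor — approved.
Class III: a majority of 1086848 is 543425; 543,425 required, 543,107 in favor — not approved.

Not approved — the Class III shares did not give the required vote.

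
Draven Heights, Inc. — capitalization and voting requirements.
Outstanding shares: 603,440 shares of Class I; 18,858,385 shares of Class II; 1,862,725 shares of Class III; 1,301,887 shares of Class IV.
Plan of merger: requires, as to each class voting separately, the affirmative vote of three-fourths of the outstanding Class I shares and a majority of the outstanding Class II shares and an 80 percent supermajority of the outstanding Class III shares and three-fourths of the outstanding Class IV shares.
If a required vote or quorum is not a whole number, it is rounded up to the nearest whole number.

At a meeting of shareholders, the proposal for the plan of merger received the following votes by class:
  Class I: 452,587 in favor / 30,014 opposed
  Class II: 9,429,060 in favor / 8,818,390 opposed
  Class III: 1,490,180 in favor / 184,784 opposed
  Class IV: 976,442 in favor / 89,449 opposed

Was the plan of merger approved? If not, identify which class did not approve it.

Class I: 3/4 of 603440 = 452580; 452,580 required, 452,587 in favor — approved.
Class II: a majority of 18858385 is 9429193; 9,429,193 required, 9,429,060 in favor — not approved.
Class III: 4/5 of 1862725 = 1490180; 1,490,180 required, 1,490,180 in favor — approved.
Class IV: 3/4 of 1301887 = 976415.25, rounded up to 976416; 976,416 required, 976,442 in favor — approved.

Not approved — the Class II shares did not give the required vote.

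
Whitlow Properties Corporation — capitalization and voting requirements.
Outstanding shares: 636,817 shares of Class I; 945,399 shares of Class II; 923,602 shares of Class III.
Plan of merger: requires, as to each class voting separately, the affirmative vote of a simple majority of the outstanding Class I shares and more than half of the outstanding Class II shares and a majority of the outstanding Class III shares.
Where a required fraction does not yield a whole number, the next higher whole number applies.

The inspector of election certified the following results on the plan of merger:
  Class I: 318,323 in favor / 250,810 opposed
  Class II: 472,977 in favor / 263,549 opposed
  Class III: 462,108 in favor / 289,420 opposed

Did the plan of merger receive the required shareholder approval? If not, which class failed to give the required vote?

Class I: a majority of 636817 is 318409; 318,409 required, 318,323 in favor — not approved.
Class II: a majority of 945399 is 472700; 472,700 required, 472,977 in favor — approved.
Class III: a majority of 923602 is 461802; 461,802 required, 462,108 in favor — approved.

Not approved — the Class I shares did not give the required vote.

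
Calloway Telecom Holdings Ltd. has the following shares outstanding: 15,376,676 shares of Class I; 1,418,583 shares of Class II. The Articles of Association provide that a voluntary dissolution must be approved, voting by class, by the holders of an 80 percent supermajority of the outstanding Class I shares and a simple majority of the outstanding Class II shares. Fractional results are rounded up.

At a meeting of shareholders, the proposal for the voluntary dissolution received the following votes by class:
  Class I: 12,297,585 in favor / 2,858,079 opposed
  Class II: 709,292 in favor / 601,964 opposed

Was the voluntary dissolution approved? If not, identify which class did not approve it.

Class I: 4/5 of 15376676 = 12301340.80, rounded up to 12301341; 12,301,341 required, 12,297,585 in favor — not approved.
Class II: a majority of 1418583 is 709292; 709,292 required, 709,292 in favor — approved.

Not approved — the Class I shares did not give the required vote.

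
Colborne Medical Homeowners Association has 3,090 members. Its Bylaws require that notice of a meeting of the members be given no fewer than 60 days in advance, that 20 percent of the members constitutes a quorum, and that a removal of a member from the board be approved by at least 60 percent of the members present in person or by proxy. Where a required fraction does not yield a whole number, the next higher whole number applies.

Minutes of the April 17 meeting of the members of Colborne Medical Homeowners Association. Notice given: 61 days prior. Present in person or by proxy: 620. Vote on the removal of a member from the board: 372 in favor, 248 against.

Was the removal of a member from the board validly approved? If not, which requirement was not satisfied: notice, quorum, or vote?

Notice: 61 days given; 60 required. Satisfied.
Quorum: 20% of 3,090 = 618; 620 present. Satisfied.
Vote: requires three-fifths of those present (620); 3/5 of 620 = 372, so 372 needed; 372 in favor. Satisfied.

Valid — all requirements satisfied.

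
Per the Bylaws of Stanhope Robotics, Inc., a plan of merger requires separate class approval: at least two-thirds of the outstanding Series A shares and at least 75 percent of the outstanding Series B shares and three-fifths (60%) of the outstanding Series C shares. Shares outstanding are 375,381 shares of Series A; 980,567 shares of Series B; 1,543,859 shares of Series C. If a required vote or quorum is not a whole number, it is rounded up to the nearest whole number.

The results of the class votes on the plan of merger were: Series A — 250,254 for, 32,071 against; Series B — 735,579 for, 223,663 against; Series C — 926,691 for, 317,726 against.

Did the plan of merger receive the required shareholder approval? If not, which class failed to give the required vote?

Approved — every class gave the required vote.

Series A: 2/3 of 375381 = 250254; 250,254 required, 250,254 in favor — approved.
Series B: 3/4 of 980567 = 735425.25, rounded up to 735426; 735,426 required, 735,579 in favor — approved.
Series C: 3/5 of 1543859 = 926315.40, rounded up to 926316; 926,316 required, 926,691 in favor — approved.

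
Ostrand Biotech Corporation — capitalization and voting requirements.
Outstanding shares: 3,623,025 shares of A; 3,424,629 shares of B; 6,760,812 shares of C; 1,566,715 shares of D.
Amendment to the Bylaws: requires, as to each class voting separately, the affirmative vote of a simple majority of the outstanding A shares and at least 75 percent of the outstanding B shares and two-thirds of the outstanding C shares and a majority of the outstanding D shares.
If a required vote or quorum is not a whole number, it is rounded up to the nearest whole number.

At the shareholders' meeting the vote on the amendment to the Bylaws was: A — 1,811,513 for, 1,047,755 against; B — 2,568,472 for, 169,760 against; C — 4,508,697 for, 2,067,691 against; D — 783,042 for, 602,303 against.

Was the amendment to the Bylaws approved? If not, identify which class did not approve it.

A: a majority of 3623025 is 1811513; 1,811,513 required, 1,811,513 in favor — approved.
B: 3/4 of 3424629 = 2568471.75, rounded up to 2568472; 2,568,472 required, 2,568,472 in favor — approved.
C: 2/3 of 6760812 = 4507208; 4,507,208 required, 4,508,697 in favor — approved.
D: a majority of 1566715 is 783358; 783,358 required, 783,042 in favor — not approved.

Not approved — the D shares did not give the required vote.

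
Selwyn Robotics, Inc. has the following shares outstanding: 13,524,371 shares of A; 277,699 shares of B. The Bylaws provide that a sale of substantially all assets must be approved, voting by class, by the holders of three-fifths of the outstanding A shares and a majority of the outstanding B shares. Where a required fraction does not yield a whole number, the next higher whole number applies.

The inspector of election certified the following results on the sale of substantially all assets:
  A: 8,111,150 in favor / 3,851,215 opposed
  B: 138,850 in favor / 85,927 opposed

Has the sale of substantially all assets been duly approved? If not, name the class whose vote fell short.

A: 3/5 of 13524371 = 8114622.60, rounded up to 8114623; 8,114,623 required, 8,111,150 in favor — not approved.
B: a majority of 277699 is 138850; 138,850 required, 138,850 in favor — approved.

Not approved — the A shares did not give the required vote.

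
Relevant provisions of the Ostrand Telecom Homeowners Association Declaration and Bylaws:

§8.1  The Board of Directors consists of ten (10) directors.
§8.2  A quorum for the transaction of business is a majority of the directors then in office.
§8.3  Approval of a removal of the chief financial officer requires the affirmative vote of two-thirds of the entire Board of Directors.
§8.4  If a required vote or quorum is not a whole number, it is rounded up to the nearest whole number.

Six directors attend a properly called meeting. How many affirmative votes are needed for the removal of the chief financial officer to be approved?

The removal of the chief financial officer requires two-thirds of the entire Board of Directors (10).
2/3 of 10 = 6.67, rounded up to 7.
(Only 6 can vote, so the removal of the chief financial officer cannot pass at this meeting, but the required vote is still 7.)

7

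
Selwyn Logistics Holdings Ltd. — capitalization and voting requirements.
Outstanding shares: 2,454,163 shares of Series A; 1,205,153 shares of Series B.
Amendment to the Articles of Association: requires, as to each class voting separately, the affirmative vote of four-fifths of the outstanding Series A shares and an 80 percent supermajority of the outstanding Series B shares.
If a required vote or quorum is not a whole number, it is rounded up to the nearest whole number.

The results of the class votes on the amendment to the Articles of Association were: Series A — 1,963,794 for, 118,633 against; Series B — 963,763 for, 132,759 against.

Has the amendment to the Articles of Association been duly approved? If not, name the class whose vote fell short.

Series A: 4/5 of 2454163 = 1963330.40, rounded up to 1963331; 1,963,331 required, 1,963,794 in favor — approved.
Series B: 4/5 of 1205153 = 964122.40, rounded up to 964123; 964,123 required, 963,763 in favor — not approved.

Not approved — the Series B shares did not give the required vote.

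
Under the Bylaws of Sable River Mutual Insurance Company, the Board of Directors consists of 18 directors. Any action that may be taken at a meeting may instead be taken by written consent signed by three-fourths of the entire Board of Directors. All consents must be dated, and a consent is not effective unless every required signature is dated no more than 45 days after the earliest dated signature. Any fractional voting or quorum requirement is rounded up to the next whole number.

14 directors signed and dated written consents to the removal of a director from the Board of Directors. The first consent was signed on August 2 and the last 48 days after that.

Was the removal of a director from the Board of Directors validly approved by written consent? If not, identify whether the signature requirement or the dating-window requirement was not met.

Signatures required: three-fourths of 18 — 3/4 of 18 = 13.50, rounded up to 14, so 14 needed; 14 signed. Sufficient.
Dating window: the latest signature is 48 days after the earliest; the limit is 45 days. Outside the window.

Not effective — dating-window requirement not satisfied.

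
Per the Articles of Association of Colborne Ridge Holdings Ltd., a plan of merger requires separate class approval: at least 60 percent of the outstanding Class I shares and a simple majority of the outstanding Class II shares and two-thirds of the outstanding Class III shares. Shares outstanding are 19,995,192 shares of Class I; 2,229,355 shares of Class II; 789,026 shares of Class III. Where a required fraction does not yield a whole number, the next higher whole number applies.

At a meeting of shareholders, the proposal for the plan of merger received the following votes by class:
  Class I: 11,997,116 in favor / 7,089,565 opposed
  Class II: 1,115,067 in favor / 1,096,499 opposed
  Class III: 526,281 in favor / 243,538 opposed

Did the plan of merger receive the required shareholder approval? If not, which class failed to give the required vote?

Approved — every class gave the required vote.

Class I: 3/5 of 19995192 = 11997115.20, rounded up to 11997116; 11,997,116 required, 11,997,116 in favor — approved.
Class II: a majority of 2229355 is 1114678; 1,114,678 required, 1,115,067 in favor — approved.
Class III: 2/3 of 789026 = 526017.33, rounded up to 526018; 526,018 required, 526,281 in favor — approved.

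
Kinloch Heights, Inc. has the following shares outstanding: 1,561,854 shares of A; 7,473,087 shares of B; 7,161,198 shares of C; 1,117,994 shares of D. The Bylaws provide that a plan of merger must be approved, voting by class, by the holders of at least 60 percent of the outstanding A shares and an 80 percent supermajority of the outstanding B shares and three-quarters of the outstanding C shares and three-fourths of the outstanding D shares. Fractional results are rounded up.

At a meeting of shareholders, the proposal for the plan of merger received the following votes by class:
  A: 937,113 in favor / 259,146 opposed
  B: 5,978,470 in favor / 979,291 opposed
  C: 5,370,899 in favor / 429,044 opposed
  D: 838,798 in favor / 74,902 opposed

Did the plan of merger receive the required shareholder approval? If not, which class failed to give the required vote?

A: 3/5 of 1561854 = 937112.40, rounded up to 937113; 937,113 required, 937,113 in favor — approved.
B: 4/5 of 7473087 = 5978469.60, rounded up to 5978470; 5,978,470 required, 5,978,470 in favor — approved.
C: 3/4 of 7161198 = 5370898.50, rounded up to 5370899; 5,370,899 required, 5,370,899 in favor — approved.
D: 3/4 of 1117994 = 838495.50, rounded up to 838496; 838,496 required, 838,798 in favor — approved.

Approved — every class gave the required vote.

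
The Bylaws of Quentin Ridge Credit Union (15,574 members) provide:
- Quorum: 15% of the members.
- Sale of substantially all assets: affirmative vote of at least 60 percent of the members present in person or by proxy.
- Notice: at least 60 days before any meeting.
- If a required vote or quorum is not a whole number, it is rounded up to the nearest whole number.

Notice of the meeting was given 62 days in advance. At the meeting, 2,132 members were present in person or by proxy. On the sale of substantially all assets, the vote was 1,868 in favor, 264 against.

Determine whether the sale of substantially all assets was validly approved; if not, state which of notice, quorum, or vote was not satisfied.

Notice: 62 days given; 60 required. Satisfied.
Quorum: 15% of 15,574 = 2,336.10, rounded up to 2,337; 2,132 present. Not satisfied.
Vote: requires three-fifths of those present (2,132); 3/5 of 2132 = 1279.20, rounded up to 1280, so 1,280 needed; 1,868 in favor. Satisfied.

Invalid — quorum requirement not satisfied.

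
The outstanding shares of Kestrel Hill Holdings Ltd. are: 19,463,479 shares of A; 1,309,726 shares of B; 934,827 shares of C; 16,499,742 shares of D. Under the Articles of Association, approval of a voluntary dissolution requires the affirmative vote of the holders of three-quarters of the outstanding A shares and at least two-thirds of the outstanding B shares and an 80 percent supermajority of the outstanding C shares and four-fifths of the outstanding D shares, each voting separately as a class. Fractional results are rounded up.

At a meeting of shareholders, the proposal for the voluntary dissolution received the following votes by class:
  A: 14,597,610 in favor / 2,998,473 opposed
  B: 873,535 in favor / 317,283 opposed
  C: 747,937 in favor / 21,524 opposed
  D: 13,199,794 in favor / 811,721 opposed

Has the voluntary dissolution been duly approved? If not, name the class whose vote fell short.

A: 3/4 of 19463479 = 14597609.25, rounded up to 14597610; 14,597,610 required, 14,597,610 in favor — approved.
B: 2/3 of 1309726 = 873150.67, rounded up to 873151; 873,151 required, 873,535 in favor — approved.
C: 4/5 of 934827 = 747861.60, rounded up to 747862; 747,862 required, 747,937 in favor — approved.
D: 4/5 of 16499742 = 13199793.60, rounded up to 13199794; 13,199,794 required, 13,199,794 in favor — approved.

Approved — every class gave the required vote.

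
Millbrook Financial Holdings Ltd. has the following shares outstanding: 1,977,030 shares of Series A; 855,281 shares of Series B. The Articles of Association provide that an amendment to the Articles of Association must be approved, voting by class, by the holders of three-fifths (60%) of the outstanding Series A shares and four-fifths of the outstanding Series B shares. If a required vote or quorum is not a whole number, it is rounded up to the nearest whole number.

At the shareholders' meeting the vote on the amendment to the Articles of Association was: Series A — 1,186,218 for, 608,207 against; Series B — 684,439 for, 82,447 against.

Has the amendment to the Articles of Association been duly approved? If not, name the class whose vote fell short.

Approved — every class gave the required vote.

Series A: 3/5 of 1977030 = 1186218; 1,186,218 required, 1,186,218 in favor — approved.
Series B: 4/5 of 855281 = 684224.80, rounded up to 684225; 684,225 required, 684,439 in favor — approved.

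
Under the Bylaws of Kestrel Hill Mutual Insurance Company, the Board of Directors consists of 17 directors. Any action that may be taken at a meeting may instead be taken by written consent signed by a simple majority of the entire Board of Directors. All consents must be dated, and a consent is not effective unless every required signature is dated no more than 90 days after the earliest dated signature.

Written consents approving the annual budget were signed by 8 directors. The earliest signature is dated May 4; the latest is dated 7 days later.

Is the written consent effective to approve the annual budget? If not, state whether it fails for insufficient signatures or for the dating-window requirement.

Signatures required: a simple majority of 17 — a majority of 17 is 9, so 9 needed; 8 signed. Insufficient.
Dating window: the latest signature is 7 days after the earliest; the limit is 90 days. Within the window.

Not effective — insufficient signatures.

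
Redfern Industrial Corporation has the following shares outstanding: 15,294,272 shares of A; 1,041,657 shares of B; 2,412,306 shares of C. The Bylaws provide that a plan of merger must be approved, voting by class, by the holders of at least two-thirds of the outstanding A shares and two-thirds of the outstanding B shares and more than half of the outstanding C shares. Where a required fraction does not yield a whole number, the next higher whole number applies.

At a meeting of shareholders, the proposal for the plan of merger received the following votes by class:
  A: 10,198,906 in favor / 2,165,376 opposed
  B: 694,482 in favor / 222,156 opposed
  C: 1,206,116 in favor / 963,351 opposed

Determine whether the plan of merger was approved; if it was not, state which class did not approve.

A: 2/3 of 15294272 = 10196181.33, rounded up to 10196182; 10,196,182 required, 10,198,906 in favor — approved.
B: 2/3 of 1041657 = 694438; 694,438 required, 694,482 in favor — approved.
C: a majority of 2412306 is 1206154; 1,206,154 required, 1,206,116 in favor — not approved.

Not approved — the C shares did not give the required vote.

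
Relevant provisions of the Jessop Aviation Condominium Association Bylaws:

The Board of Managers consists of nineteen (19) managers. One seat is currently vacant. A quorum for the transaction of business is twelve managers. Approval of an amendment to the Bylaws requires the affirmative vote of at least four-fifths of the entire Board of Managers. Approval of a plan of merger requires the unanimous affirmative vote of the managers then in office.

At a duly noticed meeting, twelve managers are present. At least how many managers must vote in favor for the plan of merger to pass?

The plan of merger requires the unanimous vote of the managers then in office (18).
Unanimous means all 18.
(Only 12 can vote, so the plan of merger cannot pass at this meeting, but the required vote is still 18.)

18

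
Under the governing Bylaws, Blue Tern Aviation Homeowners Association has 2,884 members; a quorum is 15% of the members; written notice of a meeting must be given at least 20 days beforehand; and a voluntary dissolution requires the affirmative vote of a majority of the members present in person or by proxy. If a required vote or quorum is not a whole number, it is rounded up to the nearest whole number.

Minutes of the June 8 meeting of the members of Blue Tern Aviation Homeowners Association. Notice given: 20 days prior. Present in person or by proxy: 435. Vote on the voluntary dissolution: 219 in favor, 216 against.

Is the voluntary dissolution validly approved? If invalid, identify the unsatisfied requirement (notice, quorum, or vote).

Valid — all requirements satisfied.

Notice: 20 days given; 20 required. Satisfied.
Quorum: 15% of 2,884 = 432.60, rounded up to 433; 435 present. Satisfied.
Vote: requires a majority of those present (435); a majority of 435 is 218, so 218 needed; 219 in favor. Satisfied.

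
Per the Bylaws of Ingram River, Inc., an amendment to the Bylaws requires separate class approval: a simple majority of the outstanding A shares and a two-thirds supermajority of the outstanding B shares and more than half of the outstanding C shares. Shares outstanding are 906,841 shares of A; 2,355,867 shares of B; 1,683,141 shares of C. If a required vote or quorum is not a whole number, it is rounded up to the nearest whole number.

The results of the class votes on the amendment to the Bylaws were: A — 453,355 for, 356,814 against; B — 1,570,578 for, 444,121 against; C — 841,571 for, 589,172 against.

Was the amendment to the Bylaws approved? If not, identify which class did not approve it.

Not approved — the A shares did not give the required vote.

A: a majority of 906841 is 453421; 453,421 required, 453,355 in favor — not approved.
B: 2/3 of 2355867 = 1570578; 1,570,578 required, 1,570,578 in favor — approved.
C: a majority of 1683141 is 841571; 841,571 required, 841,571 in favor — approved.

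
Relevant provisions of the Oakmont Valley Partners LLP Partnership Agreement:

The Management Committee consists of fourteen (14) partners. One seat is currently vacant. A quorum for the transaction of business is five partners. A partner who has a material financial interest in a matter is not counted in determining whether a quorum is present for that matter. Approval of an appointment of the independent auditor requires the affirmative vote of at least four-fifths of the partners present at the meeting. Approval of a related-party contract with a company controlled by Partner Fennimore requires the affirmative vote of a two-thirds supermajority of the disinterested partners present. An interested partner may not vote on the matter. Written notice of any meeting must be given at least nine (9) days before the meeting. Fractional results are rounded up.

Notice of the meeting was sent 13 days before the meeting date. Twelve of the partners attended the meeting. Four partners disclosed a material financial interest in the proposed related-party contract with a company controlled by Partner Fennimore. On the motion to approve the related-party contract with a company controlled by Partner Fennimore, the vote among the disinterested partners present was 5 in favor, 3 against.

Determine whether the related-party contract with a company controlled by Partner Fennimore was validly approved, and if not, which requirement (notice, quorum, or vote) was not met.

Invalid — vote requirement not satisfied.

Notice: 13 days given; 9 required (13 ≥ 9). Satisfied.
Quorum: 12 present, but the 4 interested partners do not count, leaving 8. Quorum is 5. Satisfied.
Vote: the related-party contract with a company controlled by Partner Fennimore requires two-thirds of the disinterested partners present (12 − 4 = 8). 2/3 of 8 = 5.33, rounded up to 6, so 6 affirmative votes are needed; 5 voted in favor. Not satisfied.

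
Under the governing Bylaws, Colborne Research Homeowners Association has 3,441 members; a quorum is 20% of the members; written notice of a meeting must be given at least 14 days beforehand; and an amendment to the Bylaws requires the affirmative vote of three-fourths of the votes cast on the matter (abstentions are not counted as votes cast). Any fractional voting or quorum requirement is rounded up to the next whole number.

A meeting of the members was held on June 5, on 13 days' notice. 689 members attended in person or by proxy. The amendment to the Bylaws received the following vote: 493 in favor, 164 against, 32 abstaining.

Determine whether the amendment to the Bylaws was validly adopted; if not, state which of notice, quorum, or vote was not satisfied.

Notice: 13 days given; 14 required. Not satisfied.
Quorum: 20% of 3,441 = 688.20, rounded up to 689; 689 present. Satisfied.
Vote: requires three-fourths of the votes cast (689 − 32 abstaining = 657); 3/4 of 657 = 492.75, rounded up to 493, so 493 needed; 493 in favor. Satisfied.

Invalid — notice requirement not satisfied.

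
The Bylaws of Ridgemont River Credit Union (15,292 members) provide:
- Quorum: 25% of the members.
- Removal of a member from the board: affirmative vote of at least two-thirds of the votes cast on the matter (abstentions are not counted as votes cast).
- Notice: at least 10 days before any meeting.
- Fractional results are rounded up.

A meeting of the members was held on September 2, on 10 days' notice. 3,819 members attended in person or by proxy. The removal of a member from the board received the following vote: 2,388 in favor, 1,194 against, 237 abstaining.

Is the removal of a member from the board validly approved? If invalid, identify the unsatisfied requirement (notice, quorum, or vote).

Notice: 10 days given; 10 required. Satisfied.
Quorum: 25% of 15,292 = 3,823; 3,819 present. Not satisfied.
Vote: requires two-thirds of the votes cast (3,819 − 237 abstaining = 3,582); 2/3 of 3582 = 2388, so 2,388 needed; 2,388 in favor. Satisfied.

Invalid — quorum requirement not satisfied.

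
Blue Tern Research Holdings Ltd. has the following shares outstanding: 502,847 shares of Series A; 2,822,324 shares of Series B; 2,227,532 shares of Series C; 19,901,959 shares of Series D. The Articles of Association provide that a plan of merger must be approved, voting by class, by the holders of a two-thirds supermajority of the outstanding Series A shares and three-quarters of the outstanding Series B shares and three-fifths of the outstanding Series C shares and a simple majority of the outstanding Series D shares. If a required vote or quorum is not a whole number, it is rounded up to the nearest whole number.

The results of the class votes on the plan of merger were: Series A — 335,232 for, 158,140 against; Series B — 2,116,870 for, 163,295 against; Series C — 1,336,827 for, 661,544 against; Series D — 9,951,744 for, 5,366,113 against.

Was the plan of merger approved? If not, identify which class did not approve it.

Series A: 2/3 of 502847 = 335231.33, rounded up to 335232; 335,232 required, 335,232 in favor — approved.
Series B: 3/4 of 2822324 = 2116743; 2,116,743 required, 2,116,870 in favor — approved.
Series C: 3/5 of 2227532 = 1336519.20, rounded up to 1336520; 1,336,520 required, 1,336,827 in favor — approved.
Series D: a majority of 19901959 is 9950980; 9,950,980 required, 9,951,744 in favor — approved.

Approved — every class gave the required vote.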